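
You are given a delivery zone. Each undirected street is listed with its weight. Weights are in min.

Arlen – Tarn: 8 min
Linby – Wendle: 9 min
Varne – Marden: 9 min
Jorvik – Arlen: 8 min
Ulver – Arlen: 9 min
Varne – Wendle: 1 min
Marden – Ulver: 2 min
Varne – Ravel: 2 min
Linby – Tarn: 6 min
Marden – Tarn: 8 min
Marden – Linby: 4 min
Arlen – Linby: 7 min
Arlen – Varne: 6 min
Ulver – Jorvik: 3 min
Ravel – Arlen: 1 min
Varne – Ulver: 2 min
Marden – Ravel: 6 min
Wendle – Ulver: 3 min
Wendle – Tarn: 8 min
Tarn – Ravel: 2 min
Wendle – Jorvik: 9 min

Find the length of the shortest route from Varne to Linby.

8 min

Candidate routes:
Varne - Ulver - Marden - Linby: 2+2+4 = 8
Varne - Wendle - Ulver - Marden - Linby: 1+3+2+4 = 10
Cheapest is Varne - Ulver - Marden - Linby at 8 min.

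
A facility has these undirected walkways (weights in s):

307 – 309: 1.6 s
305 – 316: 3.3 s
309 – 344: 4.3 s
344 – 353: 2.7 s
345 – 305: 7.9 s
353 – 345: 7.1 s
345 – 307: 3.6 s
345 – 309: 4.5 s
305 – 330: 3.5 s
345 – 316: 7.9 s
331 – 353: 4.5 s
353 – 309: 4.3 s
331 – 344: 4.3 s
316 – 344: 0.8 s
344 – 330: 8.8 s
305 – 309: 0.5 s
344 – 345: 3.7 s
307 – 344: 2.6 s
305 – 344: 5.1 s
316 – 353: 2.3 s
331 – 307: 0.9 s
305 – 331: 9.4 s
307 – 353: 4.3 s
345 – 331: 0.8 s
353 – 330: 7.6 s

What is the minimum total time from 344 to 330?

7.6 s

Candidate routes:
344 → 309 → 305 → 330: 4.3+0.5+3.5 = 8.3
344 → 307 → 309 → 305 → 330: 2.6+1.6+0.5+3.5 = 8.2
344 → 316 → 305 → 330: 0.8+3.3+3.5 = 7.6
344 → 305 → 330: 5.1+3.5 = 8.6
Cheapest is 344 → 316 → 305 → 330 at 7.6 s.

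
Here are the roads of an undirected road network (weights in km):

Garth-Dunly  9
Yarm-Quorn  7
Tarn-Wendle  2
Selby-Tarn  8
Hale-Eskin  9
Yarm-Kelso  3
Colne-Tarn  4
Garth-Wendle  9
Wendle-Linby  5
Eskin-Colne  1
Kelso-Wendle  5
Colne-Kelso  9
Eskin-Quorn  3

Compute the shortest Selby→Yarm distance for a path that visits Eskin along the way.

Shortest Selby→Eskin: Selby → Tarn → Colne → Eskin = 13
Shortest Eskin→Yarm: Eskin → Quorn → Yarm = 10
Total via Eskin: 13 + 10 = 23 km.

23 km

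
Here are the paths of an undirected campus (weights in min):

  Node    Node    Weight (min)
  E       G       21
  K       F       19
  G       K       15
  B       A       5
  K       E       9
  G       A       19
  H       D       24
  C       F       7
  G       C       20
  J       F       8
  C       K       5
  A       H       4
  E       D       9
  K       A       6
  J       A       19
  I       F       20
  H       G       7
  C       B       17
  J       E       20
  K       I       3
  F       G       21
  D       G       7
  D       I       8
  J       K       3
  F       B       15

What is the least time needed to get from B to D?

Settle nodes by increasing distance from B:
B: 0
A: 5  (via B)
H: 9  (via A)
K: 11  (via A)
I: 14  (via K)
J: 14  (via K)
F: 15  (via B)
C: 16  (via K)
G: 16  (via H)
E: 20  (via K)
D: 22  (via I)
Shortest route: B → A → K → I → D = 22 min.

22 min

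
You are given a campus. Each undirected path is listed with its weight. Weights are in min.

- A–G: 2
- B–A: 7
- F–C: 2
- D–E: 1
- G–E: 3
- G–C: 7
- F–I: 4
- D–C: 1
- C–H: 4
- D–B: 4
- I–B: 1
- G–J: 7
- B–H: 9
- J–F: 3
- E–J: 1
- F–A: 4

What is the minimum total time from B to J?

6 min

Running Dijkstra from B:
B: 0
I: 1  (via B)
D: 4  (via B)
C: 5  (via D)
E: 5  (via D)
F: 5  (via I)
J: 6  (via E)
Shortest route: B–D–E–J = 6 min.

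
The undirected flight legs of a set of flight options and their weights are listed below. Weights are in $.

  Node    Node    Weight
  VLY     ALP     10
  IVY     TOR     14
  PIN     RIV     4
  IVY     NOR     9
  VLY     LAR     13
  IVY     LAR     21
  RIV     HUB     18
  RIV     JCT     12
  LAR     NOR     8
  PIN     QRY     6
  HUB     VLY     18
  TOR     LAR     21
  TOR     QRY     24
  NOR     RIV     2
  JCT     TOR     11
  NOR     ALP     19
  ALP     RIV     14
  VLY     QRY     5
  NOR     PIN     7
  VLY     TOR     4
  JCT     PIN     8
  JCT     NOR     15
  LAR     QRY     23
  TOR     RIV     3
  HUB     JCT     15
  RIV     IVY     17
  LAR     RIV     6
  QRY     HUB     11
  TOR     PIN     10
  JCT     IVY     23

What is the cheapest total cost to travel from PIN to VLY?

$11

Candidate routes:
PIN–NOR–RIV–TOR–VLY: 7+2+3+4 = 16
PIN–TOR–VLY: 10+4 = 14
PIN–QRY–VLY: 6+5 = 11
The minimum is $11 via PIN–QRY–VLY.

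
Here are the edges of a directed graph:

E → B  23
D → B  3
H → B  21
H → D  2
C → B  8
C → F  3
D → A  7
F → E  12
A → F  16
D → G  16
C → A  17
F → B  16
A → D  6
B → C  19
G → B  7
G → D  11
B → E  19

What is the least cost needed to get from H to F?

25

Candidate routes:
H → D → A → F: 2+7+16 = 25
H → D → B → C → F: 2+3+19+3 = 27
H → B → C → F: 21+19+3 = 43
The minimum is 25 via H → D → A → F.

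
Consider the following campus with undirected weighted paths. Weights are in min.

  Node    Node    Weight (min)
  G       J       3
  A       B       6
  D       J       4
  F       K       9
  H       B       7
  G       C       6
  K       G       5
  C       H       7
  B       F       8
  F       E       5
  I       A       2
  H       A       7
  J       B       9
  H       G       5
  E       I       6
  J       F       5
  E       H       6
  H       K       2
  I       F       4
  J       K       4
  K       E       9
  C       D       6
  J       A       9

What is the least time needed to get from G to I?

12 min

Enumerating some paths:
G - K - H - A - I: 5+2+7+2 = 16
G - H - A - I: 5+7+2 = 14
G - J - A - I: 3+9+2 = 14
G - J - F - I: 3+5+4 = 12
Cheapest is G - J - F - I at 12 min.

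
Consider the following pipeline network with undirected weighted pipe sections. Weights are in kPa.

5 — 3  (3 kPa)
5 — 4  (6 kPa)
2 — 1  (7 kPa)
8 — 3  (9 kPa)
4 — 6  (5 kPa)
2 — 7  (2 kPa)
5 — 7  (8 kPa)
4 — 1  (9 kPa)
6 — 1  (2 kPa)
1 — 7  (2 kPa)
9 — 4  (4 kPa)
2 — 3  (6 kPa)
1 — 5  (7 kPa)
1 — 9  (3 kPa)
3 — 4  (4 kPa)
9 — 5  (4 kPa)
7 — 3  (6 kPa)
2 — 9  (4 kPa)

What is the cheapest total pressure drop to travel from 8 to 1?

17 kPa

Compare a few routes:
8 → 3 → 5 → 9 → 1: 9+3+4+3 = 19
8 → 3 → 5 → 1: 9+3+7 = 19
8 → 3 → 7 → 1: 9+6+2 = 17
8 → 3 → 2 → 7 → 1: 9+6+2+2 = 19
The minimum is 17 kPa via 8 → 3 → 7 → 1.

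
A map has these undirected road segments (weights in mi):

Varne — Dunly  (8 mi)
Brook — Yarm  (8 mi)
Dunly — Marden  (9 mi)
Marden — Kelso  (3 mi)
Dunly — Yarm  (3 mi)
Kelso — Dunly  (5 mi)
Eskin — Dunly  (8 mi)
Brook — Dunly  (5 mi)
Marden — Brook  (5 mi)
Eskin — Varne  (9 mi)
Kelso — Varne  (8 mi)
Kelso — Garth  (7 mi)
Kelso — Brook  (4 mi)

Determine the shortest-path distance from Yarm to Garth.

15 mi

Settle nodes by increasing distance from Yarm:
Yarm: 0
Dunly: 3  (via Yarm)
Brook: 8  (via Yarm)
Kelso: 8  (via Dunly)
Marden: 11  (via Kelso)
Eskin: 11  (via Dunly)
Varne: 11  (via Dunly)
Garth: 15  (via Kelso)
Shortest route: Yarm → Dunly → Kelso → Garth = 15 mi.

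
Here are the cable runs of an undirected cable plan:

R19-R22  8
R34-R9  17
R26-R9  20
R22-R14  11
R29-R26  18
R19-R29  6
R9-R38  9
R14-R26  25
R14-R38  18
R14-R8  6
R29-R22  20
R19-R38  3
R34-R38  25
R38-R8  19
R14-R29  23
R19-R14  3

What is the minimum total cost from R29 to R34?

Settle nodes by increasing distance from R29:
R29: 0
R19: 6  (via R29)
R38: 9  (via R19)
R14: 9  (via R19)
R22: 14  (via R19)
R8: 15  (via R14)
R9: 18  (via R38)
R26: 18  (via R29)
R34: 34  (via R38)
Shortest route: R29–R19–R38–R34 = 34.

34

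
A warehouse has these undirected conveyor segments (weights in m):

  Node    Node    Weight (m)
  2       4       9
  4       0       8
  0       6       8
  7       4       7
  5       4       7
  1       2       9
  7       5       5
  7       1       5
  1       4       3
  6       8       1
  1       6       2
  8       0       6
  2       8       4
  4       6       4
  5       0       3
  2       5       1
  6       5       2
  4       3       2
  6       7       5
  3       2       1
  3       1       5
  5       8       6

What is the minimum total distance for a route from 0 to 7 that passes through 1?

Best 0 to 1: 0–5–6–1 costing 7
Shortest 1→7: 1–7 = 5
Total via 1: 7 + 5 = 12 m.

12 m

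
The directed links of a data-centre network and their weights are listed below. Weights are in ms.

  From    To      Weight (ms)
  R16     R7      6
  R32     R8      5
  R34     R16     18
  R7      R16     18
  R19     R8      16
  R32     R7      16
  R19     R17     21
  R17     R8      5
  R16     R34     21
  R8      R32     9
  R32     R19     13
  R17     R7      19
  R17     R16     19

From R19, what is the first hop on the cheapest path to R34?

R17

Enumerating some paths:
R19–R17–R7–R16–R34: 21+19+18+21 = 79
R19–R8–R32–R7–R16–R34: 16+9+16+18+21 = 80
R19–R17–R16–R34: 21+19+21 = 61
Cheapest is R19–R17–R16–R34 at 61 ms.
So from R19 the first move is to R17.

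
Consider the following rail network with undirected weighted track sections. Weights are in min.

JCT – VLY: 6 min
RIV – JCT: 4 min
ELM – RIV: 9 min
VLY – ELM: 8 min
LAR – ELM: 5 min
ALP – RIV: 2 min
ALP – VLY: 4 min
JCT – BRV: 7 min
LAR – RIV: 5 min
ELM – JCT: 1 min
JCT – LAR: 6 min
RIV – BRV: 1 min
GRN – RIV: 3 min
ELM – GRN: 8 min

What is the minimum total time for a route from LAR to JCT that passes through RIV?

9 min

Best LAR to RIV: LAR–RIV costing 5
Best RIV to JCT: RIV–JCT costing 4
Total via RIV: 5 + 4 = 9 min.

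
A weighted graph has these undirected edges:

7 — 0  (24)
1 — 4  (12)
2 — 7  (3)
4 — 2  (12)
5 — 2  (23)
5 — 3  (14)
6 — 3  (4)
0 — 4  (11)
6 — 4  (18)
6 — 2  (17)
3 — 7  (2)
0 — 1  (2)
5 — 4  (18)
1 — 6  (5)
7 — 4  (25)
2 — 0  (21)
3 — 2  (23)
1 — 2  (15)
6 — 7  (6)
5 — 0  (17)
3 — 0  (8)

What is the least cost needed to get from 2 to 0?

13

Compare a few routes:
2–7–6–1–0: 3+6+5+2 = 16
2–7–3–6–1–0: 3+2+4+5+2 = 16
2–1–0: 15+2 = 17
2–7–3–0: 3+2+8 = 13
The minimum is 13 via 2–7–3–0.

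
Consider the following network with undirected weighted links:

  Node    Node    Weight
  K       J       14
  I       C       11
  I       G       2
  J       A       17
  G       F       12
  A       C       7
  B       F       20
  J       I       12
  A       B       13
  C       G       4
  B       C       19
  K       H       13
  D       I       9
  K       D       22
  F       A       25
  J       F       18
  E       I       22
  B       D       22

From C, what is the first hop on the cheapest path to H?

Compare a few routes:
C–A–J–K–H: 7+17+14+13 = 51
C–I–J–K–H: 11+12+14+13 = 50
C–G–I–J–K–H: 4+2+12+14+13 = 45
C–G–I–D–K–H: 4+2+9+22+13 = 50
Cheapest is C–G–I–J–K–H at 45.
So from C the first move is to G.

G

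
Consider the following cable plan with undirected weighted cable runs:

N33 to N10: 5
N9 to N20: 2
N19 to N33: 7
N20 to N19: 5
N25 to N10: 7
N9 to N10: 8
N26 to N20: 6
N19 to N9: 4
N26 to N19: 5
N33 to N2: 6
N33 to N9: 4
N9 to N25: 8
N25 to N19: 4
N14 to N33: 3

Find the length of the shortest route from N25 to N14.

14

Settle nodes by increasing distance from N25:
N25: 0
N19: 4  (via N25)
N10: 7  (via N25)
N9: 8  (via N25)
N20: 9  (via N19)
N26: 9  (via N19)
N33: 11  (via N19)
N14: 14  (via N33)
Shortest route: N25 → N19 → N33 → N14 = 14.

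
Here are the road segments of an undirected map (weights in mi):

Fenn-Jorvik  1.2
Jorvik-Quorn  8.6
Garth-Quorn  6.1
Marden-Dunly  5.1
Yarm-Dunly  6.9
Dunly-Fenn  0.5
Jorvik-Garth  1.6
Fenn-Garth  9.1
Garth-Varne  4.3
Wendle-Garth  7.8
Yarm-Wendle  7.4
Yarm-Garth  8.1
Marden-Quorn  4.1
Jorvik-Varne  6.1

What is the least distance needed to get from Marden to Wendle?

Settle nodes by increasing distance from Marden:
Marden: 0
Quorn: 4.1  (via Marden)
Dunly: 5.1  (via Marden)
Fenn: 5.6  (via Dunly)
Jorvik: 6.8  (via Fenn)
Garth: 8.4  (via Jorvik)
Yarm: 12  (via Dunly)
Varne: 12.7  (via Garth)
Wendle: 16.2  (via Garth)
Shortest route: Marden–Dunly–Fenn–Jorvik–Garth–Wendle = 16.2 mi.

16.2 mi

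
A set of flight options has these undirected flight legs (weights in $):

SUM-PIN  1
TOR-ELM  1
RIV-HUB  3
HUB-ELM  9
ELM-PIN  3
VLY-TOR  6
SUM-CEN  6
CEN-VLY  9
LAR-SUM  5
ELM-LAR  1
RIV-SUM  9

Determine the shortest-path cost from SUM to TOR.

Shortest distances from SUM:
SUM: 0
PIN: 1  (via SUM)
ELM: 4  (via PIN)
LAR: 5  (via SUM)
TOR: 5  (via ELM)
Shortest route: SUM–PIN–ELM–TOR = $5.

$5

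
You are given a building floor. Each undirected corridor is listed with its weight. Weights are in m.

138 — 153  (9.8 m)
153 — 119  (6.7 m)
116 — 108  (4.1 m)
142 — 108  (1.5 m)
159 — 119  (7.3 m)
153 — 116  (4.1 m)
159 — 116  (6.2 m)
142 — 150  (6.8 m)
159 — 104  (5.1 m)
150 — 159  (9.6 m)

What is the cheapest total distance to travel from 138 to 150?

Candidate routes:
138 - 153 - 119 - 159 - 150: 9.8+6.7+7.3+9.6 = 33.4
138 - 153 - 116 - 159 - 150: 9.8+4.1+6.2+9.6 = 29.7
138 - 153 - 116 - 108 - 142 - 150: 9.8+4.1+4.1+1.5+6.8 = 26.3
The minimum is 26.3 m via 138 - 153 - 116 - 108 - 142 - 150.

26.3 m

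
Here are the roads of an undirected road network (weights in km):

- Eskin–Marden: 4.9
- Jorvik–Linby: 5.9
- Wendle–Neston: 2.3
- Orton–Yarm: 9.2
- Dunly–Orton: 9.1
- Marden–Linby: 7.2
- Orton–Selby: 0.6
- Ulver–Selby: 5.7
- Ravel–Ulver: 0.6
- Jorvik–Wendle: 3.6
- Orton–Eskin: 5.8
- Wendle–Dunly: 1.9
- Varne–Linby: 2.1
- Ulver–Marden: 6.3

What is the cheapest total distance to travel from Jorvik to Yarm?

Shortest distances from Jorvik:
Jorvik: 0
Wendle: 3.6  (via Jorvik)
Dunly: 5.5  (via Wendle)
Linby: 5.9  (via Jorvik)
Neston: 5.9  (via Wendle)
Varne: 8  (via Linby)
Marden: 13.1  (via Linby)
Orton: 14.6  (via Dunly)
Selby: 15.2  (via Orton)
Eskin: 18  (via Marden)
Ulver: 19.4  (via Marden)
Ravel: 20  (via Ulver)
Yarm: 23.8  (via Orton)
Shortest route: Jorvik → Wendle → Dunly → Orton → Yarm = 23.8 km.

23.8 km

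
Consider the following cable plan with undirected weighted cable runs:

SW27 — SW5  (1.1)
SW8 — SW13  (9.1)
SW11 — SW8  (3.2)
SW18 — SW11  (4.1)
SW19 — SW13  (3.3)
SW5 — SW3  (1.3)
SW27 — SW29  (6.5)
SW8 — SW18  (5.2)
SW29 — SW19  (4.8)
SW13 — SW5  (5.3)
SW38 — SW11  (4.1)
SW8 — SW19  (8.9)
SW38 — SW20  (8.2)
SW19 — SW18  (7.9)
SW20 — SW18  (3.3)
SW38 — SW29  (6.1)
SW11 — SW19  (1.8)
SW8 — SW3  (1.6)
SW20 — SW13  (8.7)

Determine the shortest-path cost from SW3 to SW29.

Candidate routes:
SW3 - SW8 - SW11 - SW19 - SW29: 1.6+3.2+1.8+4.8 = 11.4
SW3 - SW5 - SW27 - SW29: 1.3+1.1+6.5 = 8.9
Cheapest is SW3 - SW5 - SW27 - SW29 at 8.9.

8.9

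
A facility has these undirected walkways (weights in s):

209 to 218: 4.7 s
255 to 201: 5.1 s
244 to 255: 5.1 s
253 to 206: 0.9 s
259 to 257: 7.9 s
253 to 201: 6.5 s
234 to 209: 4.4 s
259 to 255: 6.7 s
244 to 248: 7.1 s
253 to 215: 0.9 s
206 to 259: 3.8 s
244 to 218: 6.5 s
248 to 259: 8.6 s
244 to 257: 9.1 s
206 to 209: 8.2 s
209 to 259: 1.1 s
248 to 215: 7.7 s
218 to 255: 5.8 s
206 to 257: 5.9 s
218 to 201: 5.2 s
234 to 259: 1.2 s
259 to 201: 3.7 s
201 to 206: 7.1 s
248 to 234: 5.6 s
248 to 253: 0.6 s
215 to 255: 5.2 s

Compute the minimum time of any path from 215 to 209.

Candidate routes:
215 → 253 → 206 → 209: 0.9+0.9+8.2 = 10
215 → 253 → 248 → 234 → 259 → 209: 0.9+0.6+5.6+1.2+1.1 = 9.4
215 → 253 → 206 → 259 → 209: 0.9+0.9+3.8+1.1 = 6.7
Cheapest is 215 → 253 → 206 → 259 → 209 at 6.7 s.

6.7 s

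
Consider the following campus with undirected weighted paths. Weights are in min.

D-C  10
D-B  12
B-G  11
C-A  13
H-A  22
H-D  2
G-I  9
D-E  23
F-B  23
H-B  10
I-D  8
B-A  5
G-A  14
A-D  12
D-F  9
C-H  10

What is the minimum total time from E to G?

Running Dijkstra from E:
E: 0
D: 23  (via E)
H: 25  (via D)
I: 31  (via D)
F: 32  (via D)
C: 33  (via D)
A: 35  (via D)
B: 35  (via D)
G: 40  (via I)
Shortest route: E → D → I → G = 40 min.

40 min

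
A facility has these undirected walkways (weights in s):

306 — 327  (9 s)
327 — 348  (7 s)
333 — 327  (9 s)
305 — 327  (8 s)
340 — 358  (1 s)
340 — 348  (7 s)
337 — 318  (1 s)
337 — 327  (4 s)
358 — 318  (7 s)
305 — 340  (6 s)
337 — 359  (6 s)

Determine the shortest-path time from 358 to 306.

Settle nodes by increasing distance from 358:
358: 0
340: 1  (via 358)
318: 7  (via 358)
305: 7  (via 340)
337: 8  (via 318)
348: 8  (via 340)
327: 12  (via 337)
359: 14  (via 337)
306: 21  (via 327)
Shortest route: 358 → 318 → 337 → 327 → 306 = 21 s.

21 s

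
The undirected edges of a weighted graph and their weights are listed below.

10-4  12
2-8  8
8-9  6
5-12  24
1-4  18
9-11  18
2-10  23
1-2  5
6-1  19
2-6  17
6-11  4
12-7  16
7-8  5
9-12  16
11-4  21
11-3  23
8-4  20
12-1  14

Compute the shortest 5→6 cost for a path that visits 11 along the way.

62

Best 5 to 11: 5–12–9–11 costing 58
Shortest 11→6: 11–6 = 4
Total via 11: 58 + 4 = 62.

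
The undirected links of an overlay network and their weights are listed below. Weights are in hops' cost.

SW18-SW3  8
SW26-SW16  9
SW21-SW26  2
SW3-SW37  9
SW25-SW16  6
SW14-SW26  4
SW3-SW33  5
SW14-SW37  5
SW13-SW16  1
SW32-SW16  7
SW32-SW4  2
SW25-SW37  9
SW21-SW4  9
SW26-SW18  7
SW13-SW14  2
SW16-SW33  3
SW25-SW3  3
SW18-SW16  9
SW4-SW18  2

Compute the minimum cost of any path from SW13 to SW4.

10 hops' cost

Settle nodes by increasing distance from SW13:
SW13: 0
SW16: 1  (via SW13)
SW14: 2  (via SW13)
SW33: 4  (via SW16)
SW26: 6  (via SW14)
SW25: 7  (via SW16)
SW37: 7  (via SW14)
SW32: 8  (via SW16)
SW21: 8  (via SW26)
SW3: 9  (via SW33)
SW18: 10  (via SW16)
SW4: 10  (via SW32)
Shortest route: SW13 → SW16 → SW32 → SW4 = 10 hops' cost.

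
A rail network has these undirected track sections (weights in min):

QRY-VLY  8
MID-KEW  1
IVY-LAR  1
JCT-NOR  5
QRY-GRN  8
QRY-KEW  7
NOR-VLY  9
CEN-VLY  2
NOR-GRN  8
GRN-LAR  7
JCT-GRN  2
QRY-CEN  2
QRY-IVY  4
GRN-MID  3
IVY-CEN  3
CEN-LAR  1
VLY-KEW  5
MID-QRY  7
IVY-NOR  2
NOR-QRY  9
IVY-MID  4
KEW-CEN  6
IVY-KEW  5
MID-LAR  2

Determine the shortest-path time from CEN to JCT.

Running Dijkstra from CEN:
CEN: 0
LAR: 1  (via CEN)
QRY: 2  (via CEN)
IVY: 2  (via LAR)
VLY: 2  (via CEN)
MID: 3  (via LAR)
NOR: 4  (via IVY)
KEW: 4  (via MID)
GRN: 6  (via MID)
JCT: 8  (via GRN)
Shortest route: CEN–LAR–MID–GRN–JCT = 8 min.

8 min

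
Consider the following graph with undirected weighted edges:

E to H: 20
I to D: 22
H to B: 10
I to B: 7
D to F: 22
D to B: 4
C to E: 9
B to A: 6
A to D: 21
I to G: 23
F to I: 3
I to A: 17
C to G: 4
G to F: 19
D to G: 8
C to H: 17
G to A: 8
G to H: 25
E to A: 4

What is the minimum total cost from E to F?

20

Settle nodes by increasing distance from E:
E: 0
A: 4  (via E)
C: 9  (via E)
B: 10  (via A)
G: 12  (via A)
D: 14  (via B)
I: 17  (via B)
F: 20  (via I)
Shortest route: E → A → B → I → F = 20.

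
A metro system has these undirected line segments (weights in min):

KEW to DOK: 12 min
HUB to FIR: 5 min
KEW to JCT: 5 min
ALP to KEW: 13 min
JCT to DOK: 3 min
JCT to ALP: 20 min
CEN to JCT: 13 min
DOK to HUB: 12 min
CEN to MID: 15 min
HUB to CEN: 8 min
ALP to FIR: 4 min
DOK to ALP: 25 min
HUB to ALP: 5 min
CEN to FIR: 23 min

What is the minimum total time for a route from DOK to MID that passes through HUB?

Shortest DOK→HUB: DOK → HUB = 12
Best HUB to MID: HUB → CEN → MID costing 23
Total via HUB: 12 + 23 = 35 min.

35 min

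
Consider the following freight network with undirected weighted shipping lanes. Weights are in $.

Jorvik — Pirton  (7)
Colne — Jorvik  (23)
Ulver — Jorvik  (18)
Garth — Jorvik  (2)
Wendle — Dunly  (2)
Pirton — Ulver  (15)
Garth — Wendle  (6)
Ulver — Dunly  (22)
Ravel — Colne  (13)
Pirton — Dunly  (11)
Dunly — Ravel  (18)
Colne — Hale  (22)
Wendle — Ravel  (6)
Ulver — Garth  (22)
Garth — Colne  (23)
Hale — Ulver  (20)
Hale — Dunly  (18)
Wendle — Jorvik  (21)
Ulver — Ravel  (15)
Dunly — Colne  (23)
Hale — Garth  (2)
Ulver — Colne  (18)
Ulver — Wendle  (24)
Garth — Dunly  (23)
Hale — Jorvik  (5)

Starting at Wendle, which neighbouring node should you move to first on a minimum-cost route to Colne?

Compare a few routes:
Wendle - Dunly - Colne: 2+23 = 25
Wendle - Ravel - Colne: 6+13 = 19
The minimum is $19 via Wendle - Ravel - Colne.
So from Wendle the first move is to Ravel.

Ravel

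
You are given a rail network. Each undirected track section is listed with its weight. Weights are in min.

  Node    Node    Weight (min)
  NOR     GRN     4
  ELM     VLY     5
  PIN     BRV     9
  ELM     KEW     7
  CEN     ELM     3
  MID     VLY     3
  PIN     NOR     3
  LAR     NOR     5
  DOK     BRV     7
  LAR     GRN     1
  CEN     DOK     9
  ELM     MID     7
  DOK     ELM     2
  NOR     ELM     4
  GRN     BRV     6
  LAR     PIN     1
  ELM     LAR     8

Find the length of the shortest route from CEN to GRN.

Running Dijkstra from CEN:
CEN: 0
ELM: 3  (via CEN)
DOK: 5  (via ELM)
NOR: 7  (via ELM)
VLY: 8  (via ELM)
MID: 10  (via ELM)
KEW: 10  (via ELM)
PIN: 10  (via NOR)
GRN: 11  (via NOR)
Shortest route: CEN–ELM–NOR–GRN = 11 min.

11 min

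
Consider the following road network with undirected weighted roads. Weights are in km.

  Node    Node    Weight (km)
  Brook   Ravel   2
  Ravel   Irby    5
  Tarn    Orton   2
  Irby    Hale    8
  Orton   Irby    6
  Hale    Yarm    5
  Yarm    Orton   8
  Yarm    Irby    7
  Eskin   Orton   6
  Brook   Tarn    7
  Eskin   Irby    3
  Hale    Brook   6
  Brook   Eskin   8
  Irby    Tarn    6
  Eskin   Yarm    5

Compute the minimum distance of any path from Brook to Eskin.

8 km

Settle nodes by increasing distance from Brook:
Brook: 0
Ravel: 2  (via Brook)
Hale: 6  (via Brook)
Tarn: 7  (via Brook)
Irby: 7  (via Ravel)
Eskin: 8  (via Brook)
Shortest route: Brook–Eskin = 8 km.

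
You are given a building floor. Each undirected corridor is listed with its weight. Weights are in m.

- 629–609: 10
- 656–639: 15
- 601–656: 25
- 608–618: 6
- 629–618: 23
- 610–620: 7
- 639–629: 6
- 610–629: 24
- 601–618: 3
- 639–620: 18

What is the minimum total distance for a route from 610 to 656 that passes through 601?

Shortest 610→601: 610 → 629 → 618 → 601 = 50
Best 601 to 656: 601 → 656 costing 25
Total via 601: 50 + 25 = 75 m.

75 m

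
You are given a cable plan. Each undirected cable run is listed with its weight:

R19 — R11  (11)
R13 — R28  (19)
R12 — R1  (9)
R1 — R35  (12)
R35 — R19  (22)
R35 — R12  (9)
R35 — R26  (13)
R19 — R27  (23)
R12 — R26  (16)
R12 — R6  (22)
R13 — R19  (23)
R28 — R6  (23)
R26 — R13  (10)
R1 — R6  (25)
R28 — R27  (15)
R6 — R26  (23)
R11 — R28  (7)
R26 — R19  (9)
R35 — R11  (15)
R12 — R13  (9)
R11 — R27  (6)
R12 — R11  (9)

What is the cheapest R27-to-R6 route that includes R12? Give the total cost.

37

Best R27 to R12: R27–R11–R12 costing 15
Best R12 to R6: R12–R6 costing 22
Total via R12: 15 + 22 = 37.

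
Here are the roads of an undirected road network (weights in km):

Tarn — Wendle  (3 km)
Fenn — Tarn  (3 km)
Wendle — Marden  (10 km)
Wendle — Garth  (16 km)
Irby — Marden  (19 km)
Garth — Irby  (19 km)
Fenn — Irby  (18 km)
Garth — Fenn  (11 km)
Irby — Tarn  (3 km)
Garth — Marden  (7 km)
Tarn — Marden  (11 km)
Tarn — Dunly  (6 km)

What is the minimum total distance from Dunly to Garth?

Shortest distances from Dunly:
Dunly: 0
Tarn: 6  (via Dunly)
Fenn: 9  (via Tarn)
Irby: 9  (via Tarn)
Wendle: 9  (via Tarn)
Marden: 17  (via Tarn)
Garth: 20  (via Fenn)
Shortest route: Dunly–Tarn–Fenn–Garth = 20 km.

20 km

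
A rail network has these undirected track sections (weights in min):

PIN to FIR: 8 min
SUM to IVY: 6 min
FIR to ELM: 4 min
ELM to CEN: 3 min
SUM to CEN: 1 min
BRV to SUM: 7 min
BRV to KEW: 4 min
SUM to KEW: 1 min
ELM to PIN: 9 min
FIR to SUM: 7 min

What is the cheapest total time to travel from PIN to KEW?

14 min

Enumerating some paths:
PIN–FIR–SUM–KEW: 8+7+1 = 16
PIN–ELM–CEN–SUM–KEW: 9+3+1+1 = 14
The minimum is 14 min via PIN–ELM–CEN–SUM–KEW.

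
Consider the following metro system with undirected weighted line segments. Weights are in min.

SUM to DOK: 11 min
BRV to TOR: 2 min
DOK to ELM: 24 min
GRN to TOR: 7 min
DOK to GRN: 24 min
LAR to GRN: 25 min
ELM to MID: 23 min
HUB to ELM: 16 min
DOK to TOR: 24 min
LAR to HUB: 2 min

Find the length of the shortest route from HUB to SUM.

51 min

Running Dijkstra from HUB:
HUB: 0
LAR: 2  (via HUB)
ELM: 16  (via HUB)
GRN: 27  (via LAR)
TOR: 34  (via GRN)
BRV: 36  (via TOR)
MID: 39  (via ELM)
DOK: 40  (via ELM)
SUM: 51  (via DOK)
Shortest route: HUB–ELM–DOK–SUM = 51 min.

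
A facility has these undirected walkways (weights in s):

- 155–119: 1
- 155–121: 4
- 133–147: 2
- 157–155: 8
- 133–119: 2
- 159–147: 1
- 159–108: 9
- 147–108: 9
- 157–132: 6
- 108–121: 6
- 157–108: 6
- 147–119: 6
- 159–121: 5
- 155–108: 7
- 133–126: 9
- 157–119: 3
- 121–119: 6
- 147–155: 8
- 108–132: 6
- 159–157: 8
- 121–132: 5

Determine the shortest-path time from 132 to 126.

20 s

Shortest distances from 132:
132: 0
121: 5  (via 132)
108: 6  (via 132)
157: 6  (via 132)
119: 9  (via 157)
155: 9  (via 121)
159: 10  (via 121)
133: 11  (via 119)
147: 11  (via 159)
126: 20  (via 133)
Shortest route: 132 → 157 → 119 → 133 → 126 = 20 s.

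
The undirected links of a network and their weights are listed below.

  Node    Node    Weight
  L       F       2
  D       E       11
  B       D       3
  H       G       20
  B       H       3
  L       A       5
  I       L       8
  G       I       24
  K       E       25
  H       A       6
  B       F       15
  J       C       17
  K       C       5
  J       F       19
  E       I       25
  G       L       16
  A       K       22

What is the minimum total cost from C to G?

Candidate routes:
C - K - A - H - G: 5+22+6+20 = 53
C - J - F - L - G: 17+19+2+16 = 54
C - K - A - L - G: 5+22+5+16 = 48
Cheapest is C - K - A - L - G at 48.

48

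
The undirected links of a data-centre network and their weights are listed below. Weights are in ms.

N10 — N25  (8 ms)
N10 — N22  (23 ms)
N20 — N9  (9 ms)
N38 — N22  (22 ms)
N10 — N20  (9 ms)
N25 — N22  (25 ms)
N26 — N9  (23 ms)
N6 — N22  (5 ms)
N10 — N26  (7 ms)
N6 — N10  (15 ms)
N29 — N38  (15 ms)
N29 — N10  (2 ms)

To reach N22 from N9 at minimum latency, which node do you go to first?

Compare a few routes:
N9 → N20 → N10 → N22: 9+9+23 = 41
N9 → N20 → N10 → N6 → N22: 9+9+15+5 = 38
N9 → N20 → N10 → N25 → N22: 9+9+8+25 = 51
N9 → N26 → N10 → N6 → N22: 23+7+15+5 = 50
Cheapest is N9 → N20 → N10 → N6 → N22 at 38 ms.
So from N9 the first move is to N20.

N20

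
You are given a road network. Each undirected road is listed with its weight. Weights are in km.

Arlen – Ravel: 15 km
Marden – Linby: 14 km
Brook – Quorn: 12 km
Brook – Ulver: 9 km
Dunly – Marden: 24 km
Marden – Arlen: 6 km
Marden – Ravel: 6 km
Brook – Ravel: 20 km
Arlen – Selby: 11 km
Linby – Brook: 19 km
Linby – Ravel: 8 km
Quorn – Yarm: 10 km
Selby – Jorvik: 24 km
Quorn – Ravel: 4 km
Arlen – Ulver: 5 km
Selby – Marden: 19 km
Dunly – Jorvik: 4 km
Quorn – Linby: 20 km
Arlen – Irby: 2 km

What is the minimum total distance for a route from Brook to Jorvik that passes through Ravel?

Shortest Brook→Ravel: Brook → Quorn → Ravel = 16
Best Ravel to Jorvik: Ravel → Marden → Dunly → Jorvik costing 34
Total via Ravel: 16 + 34 = 50 km.

50 km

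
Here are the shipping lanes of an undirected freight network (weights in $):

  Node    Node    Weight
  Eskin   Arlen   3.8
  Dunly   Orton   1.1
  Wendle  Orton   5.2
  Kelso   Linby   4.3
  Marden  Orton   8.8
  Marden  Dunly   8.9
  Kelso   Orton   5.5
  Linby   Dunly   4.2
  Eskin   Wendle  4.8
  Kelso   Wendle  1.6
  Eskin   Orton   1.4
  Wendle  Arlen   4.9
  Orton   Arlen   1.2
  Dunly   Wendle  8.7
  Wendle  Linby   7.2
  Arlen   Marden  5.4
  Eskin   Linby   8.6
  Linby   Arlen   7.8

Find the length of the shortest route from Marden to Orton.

Enumerating some paths:
Marden → Orton: 8.8 = 8.8
Marden → Arlen → Orton: 5.4+1.2 = 6.6
The minimum is $6.6 via Marden → Arlen → Orton.

$6.6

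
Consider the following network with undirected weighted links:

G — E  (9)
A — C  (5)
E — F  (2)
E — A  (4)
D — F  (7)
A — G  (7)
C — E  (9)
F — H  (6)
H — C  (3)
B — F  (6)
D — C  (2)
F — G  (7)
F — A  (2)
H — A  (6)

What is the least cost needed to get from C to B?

Settle nodes by increasing distance from C:
C: 0
D: 2  (via C)
H: 3  (via C)
A: 5  (via C)
F: 7  (via A)
E: 9  (via C)
G: 12  (via A)
B: 13  (via F)
Shortest route: C–A–F–B = 13.

13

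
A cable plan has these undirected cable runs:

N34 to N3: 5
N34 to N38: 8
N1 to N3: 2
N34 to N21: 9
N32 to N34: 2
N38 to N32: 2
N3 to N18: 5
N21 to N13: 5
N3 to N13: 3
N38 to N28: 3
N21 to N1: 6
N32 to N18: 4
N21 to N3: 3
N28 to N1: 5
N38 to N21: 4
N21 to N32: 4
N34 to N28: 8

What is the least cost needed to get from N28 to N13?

Candidate routes:
N28 - N1 - N3 - N13: 5+2+3 = 10
N28 - N38 - N21 - N3 - N13: 3+4+3+3 = 13
N28 - N38 - N21 - N13: 3+4+5 = 12
Cheapest is N28 - N1 - N3 - N13 at 10.

10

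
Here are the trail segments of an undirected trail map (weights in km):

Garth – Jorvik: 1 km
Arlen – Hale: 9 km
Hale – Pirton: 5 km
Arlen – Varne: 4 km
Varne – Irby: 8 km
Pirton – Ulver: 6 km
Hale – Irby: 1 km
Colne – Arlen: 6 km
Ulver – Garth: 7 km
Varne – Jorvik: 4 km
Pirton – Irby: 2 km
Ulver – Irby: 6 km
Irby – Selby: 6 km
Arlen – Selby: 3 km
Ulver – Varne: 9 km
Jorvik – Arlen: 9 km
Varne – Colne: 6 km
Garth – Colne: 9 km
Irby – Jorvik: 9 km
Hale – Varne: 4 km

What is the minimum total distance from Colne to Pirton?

Shortest distances from Colne:
Colne: 0
Arlen: 6  (via Colne)
Varne: 6  (via Colne)
Garth: 9  (via Colne)
Selby: 9  (via Arlen)
Hale: 10  (via Varne)
Jorvik: 10  (via Varne)
Irby: 11  (via Hale)
Pirton: 13  (via Irby)
Shortest route: Colne–Varne–Hale–Irby–Pirton = 13 km.

13 km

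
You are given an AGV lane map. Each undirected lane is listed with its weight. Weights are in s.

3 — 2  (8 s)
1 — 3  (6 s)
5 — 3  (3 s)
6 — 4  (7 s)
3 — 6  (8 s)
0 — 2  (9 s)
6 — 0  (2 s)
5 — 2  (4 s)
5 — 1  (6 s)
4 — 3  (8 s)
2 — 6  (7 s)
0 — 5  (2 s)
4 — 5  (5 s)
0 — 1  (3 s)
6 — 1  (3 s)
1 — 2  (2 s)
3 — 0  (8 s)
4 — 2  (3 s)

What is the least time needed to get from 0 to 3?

Settle nodes by increasing distance from 0:
0: 0
5: 2  (via 0)
6: 2  (via 0)
1: 3  (via 0)
2: 5  (via 1)
3: 5  (via 5)
Shortest route: 0 → 5 → 3 = 5 s.

5 s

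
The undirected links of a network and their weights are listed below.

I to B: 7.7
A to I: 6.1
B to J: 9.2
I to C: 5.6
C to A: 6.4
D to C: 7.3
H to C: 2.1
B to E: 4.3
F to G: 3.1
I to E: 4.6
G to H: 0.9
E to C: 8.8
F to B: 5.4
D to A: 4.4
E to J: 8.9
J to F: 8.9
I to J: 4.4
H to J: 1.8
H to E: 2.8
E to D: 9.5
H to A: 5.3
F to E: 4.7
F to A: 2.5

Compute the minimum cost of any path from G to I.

7.1

Candidate routes:
G → H → E → I: 0.9+2.8+4.6 = 8.3
G → H → C → I: 0.9+2.1+5.6 = 8.6
G → H → J → I: 0.9+1.8+4.4 = 7.1
The minimum is 7.1 via G → H → J → I.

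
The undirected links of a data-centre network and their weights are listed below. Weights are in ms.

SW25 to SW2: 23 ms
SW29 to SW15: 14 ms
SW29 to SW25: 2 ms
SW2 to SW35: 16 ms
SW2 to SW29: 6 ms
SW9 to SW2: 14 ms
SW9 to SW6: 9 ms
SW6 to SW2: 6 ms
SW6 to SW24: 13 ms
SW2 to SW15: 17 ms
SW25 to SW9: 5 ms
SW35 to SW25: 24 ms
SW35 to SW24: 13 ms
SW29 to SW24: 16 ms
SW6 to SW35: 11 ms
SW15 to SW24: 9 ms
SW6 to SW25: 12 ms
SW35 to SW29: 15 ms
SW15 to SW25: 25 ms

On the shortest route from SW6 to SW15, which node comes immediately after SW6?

Candidate routes:
SW6 - SW2 - SW29 - SW15: 6+6+14 = 26
SW6 - SW2 - SW15: 6+17 = 23
SW6 - SW24 - SW15: 13+9 = 22
The minimum is 22 ms via SW6 - SW24 - SW15.
So from SW6 the first move is to SW24.

SW24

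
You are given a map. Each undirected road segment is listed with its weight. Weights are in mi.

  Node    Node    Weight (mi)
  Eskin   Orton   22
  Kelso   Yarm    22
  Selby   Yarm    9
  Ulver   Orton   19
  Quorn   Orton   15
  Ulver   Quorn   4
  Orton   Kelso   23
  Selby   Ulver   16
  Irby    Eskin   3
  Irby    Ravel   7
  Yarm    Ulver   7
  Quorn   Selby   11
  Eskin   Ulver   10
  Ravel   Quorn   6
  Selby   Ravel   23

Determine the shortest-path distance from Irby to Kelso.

42 mi

Shortest distances from Irby:
Irby: 0
Eskin: 3  (via Irby)
Ravel: 7  (via Irby)
Quorn: 13  (via Ravel)
Ulver: 13  (via Eskin)
Yarm: 20  (via Ulver)
Selby: 24  (via Quorn)
Orton: 25  (via Eskin)
Kelso: 42  (via Yarm)
Shortest route: Irby–Eskin–Ulver–Yarm–Kelso = 42 mi.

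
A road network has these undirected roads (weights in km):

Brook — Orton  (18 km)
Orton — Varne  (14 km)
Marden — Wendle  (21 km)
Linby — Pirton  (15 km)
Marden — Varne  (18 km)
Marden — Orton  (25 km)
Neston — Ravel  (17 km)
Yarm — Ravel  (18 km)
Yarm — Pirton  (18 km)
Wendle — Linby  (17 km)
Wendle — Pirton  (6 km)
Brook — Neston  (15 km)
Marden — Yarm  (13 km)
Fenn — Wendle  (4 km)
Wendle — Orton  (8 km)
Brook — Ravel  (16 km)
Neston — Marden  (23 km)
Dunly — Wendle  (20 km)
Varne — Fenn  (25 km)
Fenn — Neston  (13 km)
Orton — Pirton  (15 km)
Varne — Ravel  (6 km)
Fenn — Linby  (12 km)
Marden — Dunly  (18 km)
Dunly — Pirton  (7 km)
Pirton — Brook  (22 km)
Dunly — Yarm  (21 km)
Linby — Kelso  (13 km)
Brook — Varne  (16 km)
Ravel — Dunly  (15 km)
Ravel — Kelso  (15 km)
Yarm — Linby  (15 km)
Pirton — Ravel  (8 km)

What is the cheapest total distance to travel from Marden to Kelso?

39 km

Enumerating some paths:
Marden → Varne → Ravel → Kelso: 18+6+15 = 39
Marden → Yarm → Linby → Kelso: 13+15+13 = 41
Marden → Yarm → Ravel → Kelso: 13+18+15 = 46
The minimum is 39 km via Marden → Varne → Ravel → Kelso.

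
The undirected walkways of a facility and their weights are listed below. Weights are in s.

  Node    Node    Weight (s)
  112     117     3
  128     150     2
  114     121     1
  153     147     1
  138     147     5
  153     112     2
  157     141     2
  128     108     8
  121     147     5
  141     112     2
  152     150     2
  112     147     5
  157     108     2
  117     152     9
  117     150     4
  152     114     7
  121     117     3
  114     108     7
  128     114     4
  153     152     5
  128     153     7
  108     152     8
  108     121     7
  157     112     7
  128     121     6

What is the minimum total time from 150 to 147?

8 s

Settle nodes by increasing distance from 150:
150: 0
128: 2  (via 150)
152: 2  (via 150)
117: 4  (via 150)
114: 6  (via 128)
112: 7  (via 117)
153: 7  (via 152)
121: 7  (via 117)
147: 8  (via 153)
Shortest route: 150 → 152 → 153 → 147 = 8 s.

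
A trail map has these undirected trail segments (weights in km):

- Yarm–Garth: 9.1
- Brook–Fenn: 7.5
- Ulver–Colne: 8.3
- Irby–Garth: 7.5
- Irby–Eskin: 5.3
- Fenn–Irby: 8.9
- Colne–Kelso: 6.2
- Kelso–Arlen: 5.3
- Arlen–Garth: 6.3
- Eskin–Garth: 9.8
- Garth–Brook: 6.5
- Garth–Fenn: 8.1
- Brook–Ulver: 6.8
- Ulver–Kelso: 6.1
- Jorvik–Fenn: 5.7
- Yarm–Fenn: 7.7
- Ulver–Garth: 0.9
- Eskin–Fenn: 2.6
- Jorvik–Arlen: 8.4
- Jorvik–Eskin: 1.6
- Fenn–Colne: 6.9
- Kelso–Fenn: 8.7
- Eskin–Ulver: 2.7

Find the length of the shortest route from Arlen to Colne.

Settle nodes by increasing distance from Arlen:
Arlen: 0
Kelso: 5.3  (via Arlen)
Garth: 6.3  (via Arlen)
Ulver: 7.2  (via Garth)
Jorvik: 8.4  (via Arlen)
Eskin: 9.9  (via Ulver)
Colne: 11.5  (via Kelso)
Shortest route: Arlen → Kelso → Colne = 11.5 km.

11.5 km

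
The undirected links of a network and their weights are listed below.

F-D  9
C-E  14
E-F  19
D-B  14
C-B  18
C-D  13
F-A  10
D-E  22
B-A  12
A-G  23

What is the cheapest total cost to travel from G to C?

Enumerating some paths:
G–A–B–D–C: 23+12+14+13 = 62
G–A–F–E–C: 23+10+19+14 = 66
G–A–F–D–C: 23+10+9+13 = 55
G–A–B–C: 23+12+18 = 53
The minimum is 53 via G–A–B–C.

53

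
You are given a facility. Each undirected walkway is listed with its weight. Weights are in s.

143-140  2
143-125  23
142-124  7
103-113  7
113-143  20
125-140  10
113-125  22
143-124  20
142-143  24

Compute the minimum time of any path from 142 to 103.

Running Dijkstra from 142:
142: 0
124: 7  (via 142)
143: 24  (via 142)
140: 26  (via 143)
125: 36  (via 140)
113: 44  (via 143)
103: 51  (via 113)
Shortest route: 142 → 143 → 113 → 103 = 51 s.

51 s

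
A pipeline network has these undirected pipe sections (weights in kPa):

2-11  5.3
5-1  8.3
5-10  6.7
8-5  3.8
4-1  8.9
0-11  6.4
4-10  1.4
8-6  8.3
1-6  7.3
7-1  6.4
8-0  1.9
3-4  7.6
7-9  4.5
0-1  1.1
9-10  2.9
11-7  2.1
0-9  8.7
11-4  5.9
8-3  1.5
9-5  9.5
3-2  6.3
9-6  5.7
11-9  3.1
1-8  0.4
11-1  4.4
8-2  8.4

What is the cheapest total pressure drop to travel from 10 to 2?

11.3 kPa

Settle nodes by increasing distance from 10:
10: 0
4: 1.4  (via 10)
9: 2.9  (via 10)
11: 6  (via 9)
5: 6.7  (via 10)
7: 7.4  (via 9)
6: 8.6  (via 9)
3: 9  (via 4)
1: 10.3  (via 4)
8: 10.5  (via 5)
2: 11.3  (via 11)
Shortest route: 10 → 9 → 11 → 2 = 11.3 kPa.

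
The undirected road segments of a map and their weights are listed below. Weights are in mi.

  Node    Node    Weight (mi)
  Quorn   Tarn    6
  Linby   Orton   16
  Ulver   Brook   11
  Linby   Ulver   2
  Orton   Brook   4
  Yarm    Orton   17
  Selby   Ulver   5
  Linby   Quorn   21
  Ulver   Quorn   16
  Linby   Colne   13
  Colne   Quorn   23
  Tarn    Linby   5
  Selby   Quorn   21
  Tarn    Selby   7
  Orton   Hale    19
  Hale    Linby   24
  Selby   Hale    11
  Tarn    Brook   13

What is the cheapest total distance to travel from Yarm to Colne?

Shortest distances from Yarm:
Yarm: 0
Orton: 17  (via Yarm)
Brook: 21  (via Orton)
Ulver: 32  (via Brook)
Linby: 33  (via Orton)
Tarn: 34  (via Brook)
Hale: 36  (via Orton)
Selby: 37  (via Ulver)
Quorn: 40  (via Tarn)
Colne: 46  (via Linby)
Shortest route: Yarm → Orton → Linby → Colne = 46 mi.

46 mi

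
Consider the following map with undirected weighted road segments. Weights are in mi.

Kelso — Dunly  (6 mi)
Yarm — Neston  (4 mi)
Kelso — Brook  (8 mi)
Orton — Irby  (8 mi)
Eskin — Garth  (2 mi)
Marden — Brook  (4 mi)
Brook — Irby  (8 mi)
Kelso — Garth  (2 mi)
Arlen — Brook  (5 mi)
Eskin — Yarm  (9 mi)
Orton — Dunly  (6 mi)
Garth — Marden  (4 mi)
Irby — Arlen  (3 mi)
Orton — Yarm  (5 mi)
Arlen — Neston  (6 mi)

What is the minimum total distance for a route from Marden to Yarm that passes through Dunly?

Shortest Marden→Dunly: Marden → Garth → Kelso → Dunly = 12
Shortest Dunly→Yarm: Dunly → Orton → Yarm = 11
Total via Dunly: 12 + 11 = 23 mi.

23 mi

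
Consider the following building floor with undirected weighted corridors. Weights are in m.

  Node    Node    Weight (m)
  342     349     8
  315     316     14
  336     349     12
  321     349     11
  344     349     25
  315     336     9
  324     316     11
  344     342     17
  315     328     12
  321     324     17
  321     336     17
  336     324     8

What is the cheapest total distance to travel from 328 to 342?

Compare a few routes:
328 - 315 - 336 - 349 - 342: 12+9+12+8 = 41
328 - 315 - 336 - 321 - 349 - 342: 12+9+17+11+8 = 57
Cheapest is 328 - 315 - 336 - 349 - 342 at 41 m.

41 m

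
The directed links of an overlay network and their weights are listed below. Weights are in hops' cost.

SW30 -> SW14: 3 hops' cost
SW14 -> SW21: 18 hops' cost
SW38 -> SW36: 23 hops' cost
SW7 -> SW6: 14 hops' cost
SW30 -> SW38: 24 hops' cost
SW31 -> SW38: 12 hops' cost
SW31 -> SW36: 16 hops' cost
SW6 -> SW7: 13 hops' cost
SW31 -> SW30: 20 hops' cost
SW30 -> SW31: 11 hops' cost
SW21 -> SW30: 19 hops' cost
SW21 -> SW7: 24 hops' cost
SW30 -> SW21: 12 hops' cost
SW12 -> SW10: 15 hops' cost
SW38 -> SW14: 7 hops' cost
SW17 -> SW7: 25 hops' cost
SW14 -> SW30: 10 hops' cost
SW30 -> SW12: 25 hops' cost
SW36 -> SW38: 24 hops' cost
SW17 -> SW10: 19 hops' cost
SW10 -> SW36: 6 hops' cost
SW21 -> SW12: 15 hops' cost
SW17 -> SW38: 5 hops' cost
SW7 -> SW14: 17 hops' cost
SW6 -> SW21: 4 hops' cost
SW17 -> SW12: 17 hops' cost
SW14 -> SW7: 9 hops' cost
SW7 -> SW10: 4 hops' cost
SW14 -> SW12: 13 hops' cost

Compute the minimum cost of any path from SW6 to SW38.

Candidate routes:
SW6–SW21–SW7–SW10–SW36–SW38: 4+24+4+6+24 = 62
SW6–SW21–SW30–SW31–SW38: 4+19+11+12 = 46
SW6–SW21–SW30–SW38: 4+19+24 = 47
SW6–SW7–SW10–SW36–SW38: 13+4+6+24 = 47
Cheapest is SW6–SW21–SW30–SW31–SW38 at 46 hops' cost.

46 hops' cost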